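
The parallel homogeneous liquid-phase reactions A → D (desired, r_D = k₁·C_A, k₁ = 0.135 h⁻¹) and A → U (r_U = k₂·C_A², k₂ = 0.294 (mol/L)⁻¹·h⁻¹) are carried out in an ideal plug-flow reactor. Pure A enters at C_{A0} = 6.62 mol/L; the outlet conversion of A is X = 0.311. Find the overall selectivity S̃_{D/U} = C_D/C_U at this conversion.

0.0830

C_A = C_{A0}(1−X) = 4.561 mol/L.
Along a PFR/batch, dC_D/dC_A = −r_D/(r_D+r_U) = −k₁/(k₁+k₂·C_A).
Integrating from C_{A0} to C_A: C_D = (0.135/0.294)·ln[(0.135+0.294·6.62)/(0.135+0.294·4.56)] = 0.4592·ln(2.081/1.476) = 0.1578 mol/L.
C_U = (C_{A0}−C_A)−C_D = 1.901 mol/L; S̃_{D/U} = 0.1578/1.901 = 0.0830.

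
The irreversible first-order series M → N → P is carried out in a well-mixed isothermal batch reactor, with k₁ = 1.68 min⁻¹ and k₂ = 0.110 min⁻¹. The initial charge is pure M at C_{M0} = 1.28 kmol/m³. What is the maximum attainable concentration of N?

At the optimum, C_{N,max}/C_{M0} = (k₁/k₂)^[k₂/(k₂−k₁)].
= (1.68/0.110)^(0.110/(0.110−1.68)) = (15.27)^(-0.07006) = 0.8261.
C_{N,max} = 0.8261×1.28 = 1.06 kmol/m³.

1.06 kmol/m³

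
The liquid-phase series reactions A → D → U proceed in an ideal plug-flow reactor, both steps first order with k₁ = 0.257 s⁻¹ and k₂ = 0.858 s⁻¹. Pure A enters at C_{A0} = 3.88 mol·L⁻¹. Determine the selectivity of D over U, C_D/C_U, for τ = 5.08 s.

The intermediate concentration in a first-order A→B→C sequence is C_D = k₁C_{A0}(e^(−k₁τ) − e^(−k₂τ))/(k₂−k₁).
e^(−k₁τ) = e^(−0.257×5.08) = e^(−1.306) = 0.2710; e^(−k₂τ) = e^(−4.359) = 0.01280.
C_D = 0.257×3.88/(0.858−0.257) × (0.2710−0.01280) = 1.659×0.2582 = 0.4284 mol·L⁻¹.
C_A = C_{A0}e^(−k₁τ) = 1.052 mol·L⁻¹, so C_U = C_{A0}−C_A−C_D = 2.400 mol·L⁻¹; C_D/C_U = 0.179.

0.179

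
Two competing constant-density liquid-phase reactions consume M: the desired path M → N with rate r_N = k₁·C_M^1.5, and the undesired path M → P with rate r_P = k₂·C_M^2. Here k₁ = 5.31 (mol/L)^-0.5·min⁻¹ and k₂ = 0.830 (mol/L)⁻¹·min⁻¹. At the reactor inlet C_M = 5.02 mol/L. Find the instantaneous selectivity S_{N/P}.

S_{N/P} = r_N/r_P = (k₁·C_M^1.5)/(k₂·C_M^2) = (k₁/k₂)·C_M^-0.5.
= (5.31×5.020^1.5) / (0.830×5.020^2) = 59.72/20.92 = 2.86.
The undesired path is higher order in M, so low C_M (CSTR or dilute feed) favours N.

2.86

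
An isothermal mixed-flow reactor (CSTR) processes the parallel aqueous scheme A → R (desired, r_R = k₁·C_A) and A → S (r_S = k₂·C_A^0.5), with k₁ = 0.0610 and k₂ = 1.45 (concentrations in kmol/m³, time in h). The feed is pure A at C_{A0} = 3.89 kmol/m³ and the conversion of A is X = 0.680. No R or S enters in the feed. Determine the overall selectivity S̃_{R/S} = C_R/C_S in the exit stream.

Exit C_A = C_{A0}(1−X) = 3.89×0.320 = 1.245 kmol/m³.
Rates in a CSTR are evaluated at the outlet concentration: r_R = 0.0610×1.245 = 0.07593, r_S = 1.45×1.245^0.5 = 1.618.
Overall selectivity = C_R/C_S = r_Rτ/(r_Sτ) = r_R/r_S = 0.0469.

0.0469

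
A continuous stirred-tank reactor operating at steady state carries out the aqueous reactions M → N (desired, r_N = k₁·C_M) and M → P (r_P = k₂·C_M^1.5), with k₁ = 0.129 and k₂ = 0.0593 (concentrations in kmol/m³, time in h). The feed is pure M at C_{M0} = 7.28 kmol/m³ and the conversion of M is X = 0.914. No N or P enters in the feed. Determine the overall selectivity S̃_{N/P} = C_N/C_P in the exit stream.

Exit C_M = C_{M0}(1−X) = 7.28×0.0860 = 0.6261 kmol/m³.
In a CSTR the entire volume is at exit conditions, so r_N = 0.129×0.6261 = 0.08076 and r_P = 0.0593×0.6261^1.5 = 0.02938.
Overall selectivity = C_N/C_P = r_Nτ/(r_Pτ) = r_N/r_P = 2.75.

2.75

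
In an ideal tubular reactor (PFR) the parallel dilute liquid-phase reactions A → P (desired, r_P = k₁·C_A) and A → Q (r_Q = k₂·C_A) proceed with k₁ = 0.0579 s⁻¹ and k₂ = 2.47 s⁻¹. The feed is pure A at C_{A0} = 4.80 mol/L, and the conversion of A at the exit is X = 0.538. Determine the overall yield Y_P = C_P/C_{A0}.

C_A = C_{A0}(1−X) = 2.218 mol/L.
Both paths are first order in A, so the instantaneous fraction to P is constant: dC_P/d(−C_A) = k₁/(k₁+k₂) = 0.02290.
C_P = 0.02290·(C_{A0}−C_A) = 0.02290×2.582 = 0.0591 mol/L.
Y_P = C_P/C_{A0} = 0.05915/4.80 = 0.0123.

0.0123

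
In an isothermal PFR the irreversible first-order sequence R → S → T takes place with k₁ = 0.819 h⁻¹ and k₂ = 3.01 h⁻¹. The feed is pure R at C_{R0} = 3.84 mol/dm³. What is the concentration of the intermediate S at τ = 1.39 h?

0.438 mol/dm³

The intermediate concentration in a first-order A→B→C sequence is C_S = k₁C_{R0}(e^(−k₁τ) − e^(−k₂τ))/(k₂−k₁).
e^(−k₁τ) = e^(−0.819×1.39) = e^(−1.138) = 0.3203; e^(−k₂τ) = e^(−4.184) = 0.01524.
C_S = 0.819×3.84/(3.01−0.819) × (0.3203−0.01524) = 1.435×0.3051 = 0.4379 mol/dm³.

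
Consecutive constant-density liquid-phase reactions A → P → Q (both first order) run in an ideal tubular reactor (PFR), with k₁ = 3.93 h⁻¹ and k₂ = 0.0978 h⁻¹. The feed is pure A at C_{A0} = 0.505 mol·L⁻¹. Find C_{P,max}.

0.460 mol·L⁻¹

At the optimum, C_{P,max}/C_{A0} = (k₁/k₂)^[k₂/(k₂−k₁)].
= (3.93/0.0978)^(0.0978/(0.0978−3.93)) = (40.18)^(-0.02552) = 0.9100.
C_{P,max} = 0.9100×0.505 = 0.460 mol·L⁻¹.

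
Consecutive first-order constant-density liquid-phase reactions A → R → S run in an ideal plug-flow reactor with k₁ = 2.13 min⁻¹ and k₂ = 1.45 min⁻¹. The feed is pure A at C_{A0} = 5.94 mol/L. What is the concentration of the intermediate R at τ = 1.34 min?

For first-order series with pure A initially, C_R(τ) = k₁C_{A0}/(k₂−k₁)·(e^(−k₁τ) − e^(−k₂τ)).
e^(−k₁τ) = e^(−2.13×1.34) = e^(−2.854) = 0.05760; e^(−k₂τ) = e^(−1.943) = 0.1433.
C_R = 2.13×5.94/(1.45−2.13) × (0.05760−0.1433) = (-18.61)×(-0.08567) = 1.594 mol/L.

1.59 mol/L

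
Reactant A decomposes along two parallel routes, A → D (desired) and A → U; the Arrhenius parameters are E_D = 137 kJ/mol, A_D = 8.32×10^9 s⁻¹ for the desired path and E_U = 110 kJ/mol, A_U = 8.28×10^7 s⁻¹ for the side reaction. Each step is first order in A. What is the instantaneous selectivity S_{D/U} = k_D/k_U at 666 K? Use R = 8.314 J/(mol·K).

0.766

With equal orders, S_{D/U} = k_D/k_U = (A_D/A_U)·exp[(E_U−E_D)/(RT)].
(E_U−E_D)/(RT) = (110−137)×10³/(8.314×666) = -27000/5537 = -4.876.
k_D/k_U = (8.32×10^9/8.28×10^7)·exp(-4.876) = 100.5 × 0.007626 = 0.766.
Since E_D > E_U, raising the temperature improves selectivity toward D.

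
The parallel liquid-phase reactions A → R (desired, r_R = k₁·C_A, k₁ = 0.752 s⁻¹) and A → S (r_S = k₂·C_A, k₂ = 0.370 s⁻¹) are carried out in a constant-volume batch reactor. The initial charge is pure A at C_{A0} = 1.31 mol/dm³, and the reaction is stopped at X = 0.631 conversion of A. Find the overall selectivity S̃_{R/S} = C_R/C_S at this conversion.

C_A = C_{A0}(1−X) = 0.4834 mol/dm³.
Both paths are first order in A, so the instantaneous fraction to R is constant: dC_R/d(−C_A) = k₁/(k₁+k₂) = 0.6702.
C_R = 0.6702·(C_{A0}−C_A) = 0.6702×0.8266 = 0.554 mol/dm³.
C_S = (C_{A0}−C_A)−C_R = 0.2726 mol/dm³; S̃_{R/S} = 0.5540/0.2726 = 2.03.

2.03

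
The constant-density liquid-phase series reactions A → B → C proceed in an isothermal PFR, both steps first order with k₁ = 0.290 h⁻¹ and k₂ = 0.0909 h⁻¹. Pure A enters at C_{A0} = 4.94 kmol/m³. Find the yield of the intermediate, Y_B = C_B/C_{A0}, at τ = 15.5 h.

0.340

Solving the coupled first-order balances gives C_B(τ) = [k₁/(k₂−k₁)]·C_{A0}·(e^(−k₁τ) − e^(−k₂τ)).
e^(−k₁τ) = e^(−0.290×15.5) = e^(−4.495) = 0.01116; e^(−k₂τ) = e^(−1.409) = 0.2444.
C_B = 0.290×4.94/(0.0909−0.290) × (0.01116−0.2444) = (-7.195)×(-0.2332) = 1.678 kmol/m³.
Y_B = C_B/C_{A0} = 1.678/4.94 = 0.340.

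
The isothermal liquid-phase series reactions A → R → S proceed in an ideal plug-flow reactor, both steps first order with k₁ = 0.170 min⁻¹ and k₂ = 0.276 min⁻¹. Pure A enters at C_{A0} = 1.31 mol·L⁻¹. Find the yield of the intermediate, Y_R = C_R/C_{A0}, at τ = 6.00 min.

The intermediate concentration in a first-order A→B→C sequence is C_R = k₁C_{A0}(e^(−k₁τ) − e^(−k₂τ))/(k₂−k₁).
e^(−k₁τ) = e^(−0.170×6.00) = e^(−1.020) = 0.3606; e^(−k₂τ) = e^(−1.656) = 0.1909.
C_R = 0.170×1.31/(0.276−0.170) × (0.3606−0.1909) = 2.101×0.1697 = 0.3565 mol·L⁻¹.
Y_R = C_R/C_{A0} = 0.3565/1.31 = 0.272.

0.272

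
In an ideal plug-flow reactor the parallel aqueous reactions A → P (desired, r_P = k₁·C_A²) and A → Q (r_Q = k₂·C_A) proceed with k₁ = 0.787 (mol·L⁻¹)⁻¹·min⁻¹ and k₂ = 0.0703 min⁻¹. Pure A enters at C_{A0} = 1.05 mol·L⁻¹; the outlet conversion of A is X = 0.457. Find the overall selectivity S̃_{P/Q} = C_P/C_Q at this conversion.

8.83

C_A = C_{A0}(1−X) = 0.5701 mol·L⁻¹.
Along a PFR/batch, dC_Q/dC_A = −r_Q/(r_P+r_Q) = −k₂/(k₂+k₁·C_A).
Integrating from C_{A0} to C_A: C_Q = (0.0703/0.787)·ln[(0.0703+0.787·1.05)/(0.0703+0.787·0.570)] = 0.08933·ln(0.8967/0.5190) = 0.04884 mol·L⁻¹.
Then C_P = (C_{A0}−C_A) − C_Q = 0.4799 − 0.04884 = 0.4310 mol·L⁻¹.
S̃_{P/Q} = C_P/C_Q = 0.4310/0.04884 = 8.83.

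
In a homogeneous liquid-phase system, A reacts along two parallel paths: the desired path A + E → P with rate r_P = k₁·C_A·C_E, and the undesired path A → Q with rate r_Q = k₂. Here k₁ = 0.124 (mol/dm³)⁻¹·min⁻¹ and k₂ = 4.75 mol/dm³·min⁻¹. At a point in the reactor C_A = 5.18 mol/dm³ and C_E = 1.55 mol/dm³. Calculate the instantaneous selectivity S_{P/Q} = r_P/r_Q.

S_{P/Q} = r_P/r_Q = (k₁·C_A·C_E)/(k₂) = (k₁/k₂)·C_A·C_E.
= (0.124×5.180×1.550) / (4.75) = 0.9956/4.750 = 0.210.
Since the desired path is higher order in A, keeping C_A high (PFR or concentrated feed) favours P.

0.210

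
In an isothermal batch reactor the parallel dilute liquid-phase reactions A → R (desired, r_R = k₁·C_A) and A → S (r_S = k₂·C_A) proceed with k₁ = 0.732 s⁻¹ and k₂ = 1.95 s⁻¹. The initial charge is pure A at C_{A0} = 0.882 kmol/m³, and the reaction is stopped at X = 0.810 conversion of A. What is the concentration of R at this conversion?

C_A = C_{A0}(1−X) = 0.1676 kmol/m³.
Both paths are first order in A, so the instantaneous fraction to R is constant: dC_R/d(−C_A) = k₁/(k₁+k₂) = 0.2729.
C_R = 0.2729·(C_{A0}−C_A) = 0.2729×0.7144 = 0.195 kmol/m³.

0.195 kmol/m³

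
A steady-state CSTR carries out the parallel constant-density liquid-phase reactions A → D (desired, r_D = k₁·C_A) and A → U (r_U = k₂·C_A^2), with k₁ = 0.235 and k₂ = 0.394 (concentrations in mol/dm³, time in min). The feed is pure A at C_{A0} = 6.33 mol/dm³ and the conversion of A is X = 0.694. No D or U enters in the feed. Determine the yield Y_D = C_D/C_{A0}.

Exit C_A = C_{A0}(1−X) = 6.33×0.306 = 1.937 mol/dm³.
In a CSTR the entire volume is at exit conditions, so r_D = 0.235×1.937 = 0.4552 and r_U = 0.394×1.937^2 = 1.478.
Fraction of consumed A going to D: r_D/(r_D+r_U) = 0.2354.
C_D = 0.2354·C_{A0}·X = 0.2354×6.33×0.694 = 1.03 mol/dm³; Y_D = C_D/C_{A0} = 0.163.

0.163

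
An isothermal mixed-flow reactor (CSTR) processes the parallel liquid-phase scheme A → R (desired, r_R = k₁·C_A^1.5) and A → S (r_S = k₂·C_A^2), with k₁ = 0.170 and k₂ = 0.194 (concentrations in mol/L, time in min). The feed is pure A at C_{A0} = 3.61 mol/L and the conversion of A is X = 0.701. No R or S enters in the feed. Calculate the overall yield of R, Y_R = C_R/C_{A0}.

0.321

Exit C_A = C_{A0}(1−X) = 3.61×0.299 = 1.079 mol/L.
In a CSTR the entire volume is at exit conditions, so r_R = 0.170×1.079^1.5 = 0.1906 and r_S = 0.194×1.079^2 = 0.2260.
Fraction of consumed A going to R: r_R/(r_R+r_S) = 0.4575.
C_R = 0.4575·C_{A0}·X = 0.4575×3.61×0.701 = 1.16 mol/L; Y_R = C_R/C_{A0} = 0.321.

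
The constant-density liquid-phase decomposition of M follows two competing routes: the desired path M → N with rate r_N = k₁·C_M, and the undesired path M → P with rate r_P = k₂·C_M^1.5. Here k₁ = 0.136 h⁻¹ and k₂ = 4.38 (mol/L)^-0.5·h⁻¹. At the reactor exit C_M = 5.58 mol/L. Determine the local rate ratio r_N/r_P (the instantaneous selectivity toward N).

S_{N/P} = r_N/r_P = (k₁·C_M)/(k₂·C_M^1.5) = (k₁/k₂)·C_M^-0.5.
= (0.136×5.580) / (4.38×5.580^1.5) = 0.7589/57.73 = 0.0131.

0.0131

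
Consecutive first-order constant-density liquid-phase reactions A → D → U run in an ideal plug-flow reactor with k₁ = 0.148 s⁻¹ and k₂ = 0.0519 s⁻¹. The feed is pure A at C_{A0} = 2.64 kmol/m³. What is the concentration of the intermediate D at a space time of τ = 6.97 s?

1.38 kmol/m³

For first-order series with pure A initially, C_D(τ) = k₁C_{A0}/(k₂−k₁)·(e^(−k₁τ) − e^(−k₂τ)).
e^(−k₁τ) = e^(−0.148×6.97) = e^(−1.032) = 0.3565; e^(−k₂τ) = e^(−0.3617) = 0.6965.
C_D = 0.148×2.64/(0.0519−0.148) × (0.3565−0.6965) = (-4.066)×(-0.3400) = 1.382 kmol/m³.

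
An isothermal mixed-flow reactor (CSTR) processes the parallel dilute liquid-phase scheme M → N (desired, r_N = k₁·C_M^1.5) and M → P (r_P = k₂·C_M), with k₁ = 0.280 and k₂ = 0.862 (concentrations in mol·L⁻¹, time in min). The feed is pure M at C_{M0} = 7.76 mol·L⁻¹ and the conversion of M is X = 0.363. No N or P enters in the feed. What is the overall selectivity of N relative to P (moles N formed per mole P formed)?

0.722

Exit C_M = C_{M0}(1−X) = 7.76×0.637 = 4.943 mol·L⁻¹.
A CSTR operates uniformly at the exit composition, giving r_N = 3.077 and r_P = 4.261 (each k·C_M^n at C_M = 4.943).
Overall selectivity = C_N/C_P = r_Nτ/(r_Pτ) = r_N/r_P = 0.722.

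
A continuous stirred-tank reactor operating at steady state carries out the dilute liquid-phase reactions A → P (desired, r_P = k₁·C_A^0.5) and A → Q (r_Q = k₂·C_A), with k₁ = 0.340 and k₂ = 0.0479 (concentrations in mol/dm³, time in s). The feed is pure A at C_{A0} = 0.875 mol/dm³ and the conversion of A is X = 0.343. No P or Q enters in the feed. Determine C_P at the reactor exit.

0.271 mol/dm³

Exit C_A = C_{A0}(1−X) = 0.875×0.657 = 0.5749 mol/dm³.
In a CSTR the entire volume is at exit conditions, so r_P = 0.340×0.5749^0.5 = 0.2578 and r_Q = 0.0479×0.5749 = 0.02754.
Fraction of consumed A going to P: r_P/(r_P+r_Q) = 0.9035.
C_P = 0.9035·C_{A0}·X = 0.9035×0.875×0.343 = 0.271 mol/dm³.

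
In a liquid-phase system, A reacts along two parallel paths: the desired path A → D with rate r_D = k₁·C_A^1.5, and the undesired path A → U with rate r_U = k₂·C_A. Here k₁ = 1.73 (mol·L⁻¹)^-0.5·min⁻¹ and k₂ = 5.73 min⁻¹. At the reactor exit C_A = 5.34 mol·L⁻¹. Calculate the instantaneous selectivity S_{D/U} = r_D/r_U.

0.698

S_{D/U} = r_D/r_U = (k₁·C_A^1.5)/(k₂·C_A) = (k₁/k₂)·C_A^0.5.
= (1.73×5.340^1.5) / (5.73×5.340) = 21.35/30.60 = 0.698.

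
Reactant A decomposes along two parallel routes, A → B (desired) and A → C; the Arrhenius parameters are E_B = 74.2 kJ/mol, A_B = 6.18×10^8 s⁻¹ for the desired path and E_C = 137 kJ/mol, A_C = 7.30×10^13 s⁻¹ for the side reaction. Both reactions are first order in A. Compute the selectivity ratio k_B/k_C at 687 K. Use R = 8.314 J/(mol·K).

0.504

k_B/k_C = (A_B/A_C)·exp[−(E_B−E_C)/(RT)] = (A_B/A_C)·exp[(E_C−E_B)/(RT)].
(E_C−E_B)/(RT) = (137−74.2)×10³/(8.314×687) = 62800/5712 = 10.99.
k_B/k_C = (6.18×10^8/7.30×10^13)·exp(10.99) = 8.466×10^-6 × 59572 = 0.504.
Since E_B < E_C, lowering the temperature improves selectivity toward B.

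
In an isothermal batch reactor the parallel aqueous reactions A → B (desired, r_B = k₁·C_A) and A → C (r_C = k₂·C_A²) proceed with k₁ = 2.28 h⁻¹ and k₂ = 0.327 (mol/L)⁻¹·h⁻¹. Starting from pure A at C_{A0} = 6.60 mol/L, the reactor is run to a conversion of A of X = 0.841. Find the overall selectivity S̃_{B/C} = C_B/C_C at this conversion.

1.95

C_A = C_{A0}(1−X) = 1.049 mol/L.
Along a PFR/batch, dC_B/dC_A = −r_B/(r_B+r_C) = −k₁/(k₁+k₂·C_A).
Integrating from C_{A0} to C_A: C_B = (2.28/0.327)·ln[(2.28+0.327·6.60)/(2.28+0.327·1.05)] = 6.972·ln(4.438/2.623) = 3.667 mol/L.
C_C = (C_{A0}−C_A)−C_B = 1.884 mol/L; S̃_{B/C} = 3.667/1.884 = 1.95.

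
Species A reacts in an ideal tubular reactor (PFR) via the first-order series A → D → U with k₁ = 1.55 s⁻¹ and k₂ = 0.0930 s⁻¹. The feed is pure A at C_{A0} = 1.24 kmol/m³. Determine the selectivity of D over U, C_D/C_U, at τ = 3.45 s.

Solving the coupled first-order balances gives C_D(τ) = [k₁/(k₂−k₁)]·C_{A0}·(e^(−k₁τ) − e^(−k₂τ)).
e^(−k₁τ) = e^(−1.55×3.45) = e^(−5.348) = 0.004760; e^(−k₂τ) = e^(−0.3209) = 0.7255.
C_D = 1.55×1.24/(0.0930−1.55) × (0.004760−0.7255) = (-1.319)×(-0.7208) = 0.9508 kmol/m³.
C_A = C_{A0}e^(−k₁τ) = 0.005902 kmol/m³, so C_U = C_{A0}−C_A−C_D = 0.2833 kmol/m³; C_D/C_U = 3.36.

3.36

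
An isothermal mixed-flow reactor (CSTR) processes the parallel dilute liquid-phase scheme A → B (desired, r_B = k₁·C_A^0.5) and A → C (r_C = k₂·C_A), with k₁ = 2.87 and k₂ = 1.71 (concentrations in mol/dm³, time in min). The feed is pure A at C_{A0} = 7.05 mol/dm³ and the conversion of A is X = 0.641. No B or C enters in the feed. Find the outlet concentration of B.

Exit C_A = C_{A0}(1−X) = 7.05×0.359 = 2.531 mol/dm³.
In a CSTR the entire volume is at exit conditions, so r_B = 2.87×2.531^0.5 = 4.566 and r_C = 1.71×2.531 = 4.328.
Fraction of consumed A going to B: r_B/(r_B+r_C) = 0.5134.
C_B = 0.5134·C_{A0}·X = 0.5134×7.05×0.641 = 2.32 mol/dm³.

2.32 mol/dm³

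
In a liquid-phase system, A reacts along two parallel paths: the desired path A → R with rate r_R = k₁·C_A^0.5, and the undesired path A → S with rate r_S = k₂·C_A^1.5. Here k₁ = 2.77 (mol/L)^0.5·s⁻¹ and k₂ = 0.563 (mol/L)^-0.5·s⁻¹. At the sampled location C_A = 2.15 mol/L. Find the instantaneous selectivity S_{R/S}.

2.29

S_{R/S} = r_R/r_S = (k₁·C_A^0.5)/(k₂·C_A^1.5) = (k₁/k₂)·C_A⁻¹.
= (2.77×2.150^0.5) / (0.563×2.150^1.5) = 4.062/1.775 = 2.29.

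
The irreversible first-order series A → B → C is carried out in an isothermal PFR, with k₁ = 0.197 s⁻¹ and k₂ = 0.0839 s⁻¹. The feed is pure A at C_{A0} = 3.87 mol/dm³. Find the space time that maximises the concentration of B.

7.55 s

The intermediate peaks when r₁ = r₂, i.e. k₁e^(−k₁τ) = k₂e^(−k₂τ), giving τ_opt = ln(k₂/k₁)/(k₂−k₁).
= ln(0.0839/0.197)/(0.0839−0.197) = ln(0.4259)/-0.1131 = -0.8536/-0.1131 = 7.55 s.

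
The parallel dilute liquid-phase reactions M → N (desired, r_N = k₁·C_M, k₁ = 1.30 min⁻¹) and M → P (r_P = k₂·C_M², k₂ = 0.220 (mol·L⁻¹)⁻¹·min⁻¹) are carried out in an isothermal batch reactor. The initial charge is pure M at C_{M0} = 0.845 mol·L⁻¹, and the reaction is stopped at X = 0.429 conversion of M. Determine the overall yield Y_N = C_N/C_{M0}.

C_M = C_{M0}(1−X) = 0.4825 mol·L⁻¹.
Along a PFR/batch, dC_N/dC_M = −r_N/(r_N+r_P) = −k₁/(k₁+k₂·C_M).
Integrating from C_{M0} to C_M: C_N = (1.30/0.220)·ln[(1.30+0.220·0.845)/(1.30+0.220·0.482)] = 5.909·ln(1.486/1.406) = 0.3260 mol·L⁻¹.
Y_N = C_N/C_{M0} = 0.3260/0.845 = 0.386.

0.386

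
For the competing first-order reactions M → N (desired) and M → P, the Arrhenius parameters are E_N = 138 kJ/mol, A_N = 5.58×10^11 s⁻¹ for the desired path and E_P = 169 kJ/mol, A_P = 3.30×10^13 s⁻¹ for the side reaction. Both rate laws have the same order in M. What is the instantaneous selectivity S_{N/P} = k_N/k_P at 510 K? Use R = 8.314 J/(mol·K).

25.3

k_N/k_P = (A_N/A_P)·exp[−(E_N−E_P)/(RT)] = (A_N/A_P)·exp[(E_P−E_N)/(RT)].
(E_P−E_N)/(RT) = (169−138)×10³/(8.314×510) = 31000/4240 = 7.311.
k_N/k_P = (5.58×10^11/3.30×10^13)·exp(7.311) = 0.01691 × 1497 = 25.3.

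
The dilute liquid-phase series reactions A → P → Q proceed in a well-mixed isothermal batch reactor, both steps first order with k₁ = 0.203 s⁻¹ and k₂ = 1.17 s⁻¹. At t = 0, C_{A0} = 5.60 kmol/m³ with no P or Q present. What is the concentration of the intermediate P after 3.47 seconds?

For first-order series with pure A initially, C_P(t) = k₁C_{A0}/(k₂−k₁)·(e^(−k₁t) − e^(−k₂t)).
e^(−k₁t) = e^(−0.203×3.47) = e^(−0.7044) = 0.4944; e^(−k₂t) = e^(−4.060) = 0.01725.
C_P = 0.203×5.60/(1.17−0.203) × (0.4944−0.01725) = 1.176×0.4771 = 0.5609 kmol/m³.

0.561 kmol/m³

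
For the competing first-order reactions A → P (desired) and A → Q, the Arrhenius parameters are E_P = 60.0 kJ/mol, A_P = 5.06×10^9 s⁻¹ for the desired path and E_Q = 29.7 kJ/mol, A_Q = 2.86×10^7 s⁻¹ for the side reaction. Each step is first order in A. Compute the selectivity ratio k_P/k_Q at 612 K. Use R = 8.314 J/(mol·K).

0.459

Since both paths have the same order in A, the concentration cancels and S_{P/Q} = k_P/k_Q = (A_P/A_Q)·exp[(E_Q−E_P)/(RT)].
(E_Q−E_P)/(RT) = (29.7−60.0)×10³/(8.314×612) = -30300/5088 = -5.955.
k_P/k_Q = (5.06×10^9/2.86×10^7)·exp(-5.955) = 176.9 × 0.002593 = 0.459.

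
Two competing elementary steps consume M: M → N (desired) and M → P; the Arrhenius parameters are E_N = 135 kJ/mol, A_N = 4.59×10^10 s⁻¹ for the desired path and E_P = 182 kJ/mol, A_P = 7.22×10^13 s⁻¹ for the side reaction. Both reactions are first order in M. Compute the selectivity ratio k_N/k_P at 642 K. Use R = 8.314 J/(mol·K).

4.24

Since both paths have the same order in M, the concentration cancels and S_{N/P} = k_N/k_P = (A_N/A_P)·exp[(E_P−E_N)/(RT)].
(E_P−E_N)/(RT) = (182−135)×10³/(8.314×642) = 47000/5338 = 8.805.
k_N/k_P = (4.59×10^10/7.22×10^13)·exp(8.805) = 6.357×10^-4 × 6671 = 4.24.
Since E_N < E_P, lowering the temperature improves selectivity toward N.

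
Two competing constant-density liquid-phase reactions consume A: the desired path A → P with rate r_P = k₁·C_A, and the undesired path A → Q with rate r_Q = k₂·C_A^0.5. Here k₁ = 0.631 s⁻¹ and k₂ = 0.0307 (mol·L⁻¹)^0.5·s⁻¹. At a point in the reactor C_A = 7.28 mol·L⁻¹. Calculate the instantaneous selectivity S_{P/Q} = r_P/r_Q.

55.5

S_{P/Q} = r_P/r_Q = (k₁·C_A)/(k₂·C_A^0.5) = (k₁/k₂)·C_A^0.5.
= (0.631×7.280) / (0.0307×7.280^0.5) = 4.594/0.08283 = 55.5.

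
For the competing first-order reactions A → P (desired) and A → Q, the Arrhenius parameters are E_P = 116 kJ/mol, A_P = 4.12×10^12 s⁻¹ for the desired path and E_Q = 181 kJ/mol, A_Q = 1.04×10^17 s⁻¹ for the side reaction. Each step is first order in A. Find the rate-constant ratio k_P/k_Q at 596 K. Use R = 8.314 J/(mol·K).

19.7

With equal orders, S_{P/Q} = k_P/k_Q = (A_P/A_Q)·exp[(E_Q−E_P)/(RT)].
(E_Q−E_P)/(RT) = (181−116)×10³/(8.314×596) = 65000/4955 = 13.12.
k_P/k_Q = (4.12×10^12/1.04×10^17)·exp(13.12) = 3.962×10^-5 × 4.977×10^5 = 19.7.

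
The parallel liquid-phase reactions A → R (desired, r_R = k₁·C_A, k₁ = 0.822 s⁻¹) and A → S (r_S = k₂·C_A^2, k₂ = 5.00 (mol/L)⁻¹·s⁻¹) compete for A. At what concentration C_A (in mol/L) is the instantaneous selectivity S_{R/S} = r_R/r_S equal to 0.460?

0.357 mol/L

S_{R/S} = (k₁/k₂)·C_A⁻¹ ⇒ C_A = (S·k₂/k₁)^(-1).
= (0.460×5.00/0.822)^(-1) = (2.798)^(-1) = 0.357 mol/L.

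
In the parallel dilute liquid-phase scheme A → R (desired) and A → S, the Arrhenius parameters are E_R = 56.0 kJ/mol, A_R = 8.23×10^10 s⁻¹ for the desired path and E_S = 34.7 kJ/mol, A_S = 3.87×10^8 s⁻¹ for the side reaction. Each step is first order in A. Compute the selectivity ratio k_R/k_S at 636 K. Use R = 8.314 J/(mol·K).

k_R/k_S = (A_R/A_S)·exp[−(E_R−E_S)/(RT)] = (A_R/A_S)·exp[(E_S−E_R)/(RT)].
(E_S−E_R)/(RT) = (34.7−56.0)×10³/(8.314×636) = -21300/5288 = -4.028.
k_R/k_S = (8.23×10^10/3.87×10^8)·exp(-4.028) = 212.7 × 0.01781 = 3.79.

3.79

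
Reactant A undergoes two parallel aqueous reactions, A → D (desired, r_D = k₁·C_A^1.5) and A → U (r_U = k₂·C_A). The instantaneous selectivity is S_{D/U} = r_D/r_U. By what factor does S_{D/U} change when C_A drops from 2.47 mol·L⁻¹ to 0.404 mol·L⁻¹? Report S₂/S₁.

0.404

S_{D/U} = (k₁/k₂)·C_A^0.5, so S₂/S₁ = (C_{A,2}/C_{A,1})^0.5.
= (0.404/2.47)^0.5 = (0.1636)^0.5 = 0.404.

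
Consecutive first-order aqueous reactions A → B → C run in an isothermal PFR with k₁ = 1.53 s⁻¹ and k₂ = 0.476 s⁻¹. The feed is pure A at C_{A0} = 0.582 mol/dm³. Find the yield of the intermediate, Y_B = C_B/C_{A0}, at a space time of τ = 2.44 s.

The intermediate concentration in a first-order A→B→C sequence is C_B = k₁C_{A0}(e^(−k₁τ) − e^(−k₂τ))/(k₂−k₁).
e^(−k₁τ) = e^(−1.53×2.44) = e^(−3.733) = 0.02392; e^(−k₂τ) = e^(−1.161) = 0.3130.
C_B = 1.53×0.582/(0.476−1.53) × (0.02392−0.3130) = (-0.8448)×(-0.2891) = 0.2443 mol/dm³.
Y_B = C_B/C_{A0} = 0.2443/0.582 = 0.420.

0.420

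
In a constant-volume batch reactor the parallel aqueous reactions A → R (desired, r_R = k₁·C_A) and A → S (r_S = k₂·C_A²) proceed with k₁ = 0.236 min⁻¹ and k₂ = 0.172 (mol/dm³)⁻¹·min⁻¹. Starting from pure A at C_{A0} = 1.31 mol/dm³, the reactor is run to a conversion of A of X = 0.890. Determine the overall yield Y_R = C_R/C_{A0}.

0.597

C_A = C_{A0}(1−X) = 0.1441 mol/dm³.
Along a PFR/batch, dC_R/dC_A = −r_R/(r_R+r_S) = −k₁/(k₁+k₂·C_A).
Integrating from C_{A0} to C_A: C_R = (0.236/0.172)·ln[(0.236+0.172·1.31)/(0.236+0.172·0.144)] = 1.372·ln(0.4613/0.2608) = 0.7826 mol/dm³.
Y_R = C_R/C_{A0} = 0.7826/1.31 = 0.597.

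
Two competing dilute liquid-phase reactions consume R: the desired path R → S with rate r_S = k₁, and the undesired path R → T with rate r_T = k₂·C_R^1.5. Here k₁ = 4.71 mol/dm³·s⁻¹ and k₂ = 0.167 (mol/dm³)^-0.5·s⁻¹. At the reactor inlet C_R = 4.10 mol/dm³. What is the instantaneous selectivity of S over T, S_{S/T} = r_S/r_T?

S_{S/T} = r_S/r_T = (k₁)/(k₂·C_R^1.5) = (k₁/k₂)·C_R^-1.5.
= (4.71) / (0.167×4.100^1.5) = 4.710/1.386 = 3.40.
The undesired path is higher order in R, so low C_R (CSTR or dilute feed) favours S.

3.40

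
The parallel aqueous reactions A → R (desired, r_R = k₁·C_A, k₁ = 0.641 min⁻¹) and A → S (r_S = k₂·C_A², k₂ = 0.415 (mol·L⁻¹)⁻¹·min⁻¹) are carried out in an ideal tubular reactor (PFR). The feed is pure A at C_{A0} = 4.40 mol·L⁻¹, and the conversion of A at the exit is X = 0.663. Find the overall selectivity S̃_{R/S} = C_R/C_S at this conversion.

C_A = C_{A0}(1−X) = 1.483 mol·L⁻¹.
Along a PFR/batch, dC_R/dC_A = −r_R/(r_R+r_S) = −k₁/(k₁+k₂·C_A).
Integrating from C_{A0} to C_A: C_R = (0.641/0.415)·ln[(0.641+0.415·4.40)/(0.641+0.415·1.48)] = 1.545·ln(2.467/1.256) = 1.042 mol·L⁻¹.
C_S = (C_{A0}−C_A)−C_R = 1.875 mol·L⁻¹; S̃_{R/S} = 1.042/1.875 = 0.556.

0.556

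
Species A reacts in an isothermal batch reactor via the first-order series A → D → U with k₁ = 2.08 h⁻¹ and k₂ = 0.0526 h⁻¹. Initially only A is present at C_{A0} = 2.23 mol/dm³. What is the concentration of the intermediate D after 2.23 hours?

Solving the coupled first-order balances gives C_D(t) = [k₁/(k₂−k₁)]·C_{A0}·(e^(−k₁t) − e^(−k₂t)).
e^(−k₁t) = e^(−2.08×2.23) = e^(−4.638) = 0.009673; e^(−k₂t) = e^(−0.1173) = 0.8893.
C_D = 2.08×2.23/(0.0526−2.08) × (0.009673−0.8893) = (-2.288)×(-0.8796) = 2.013 mol/dm³.

2.01 mol/dm³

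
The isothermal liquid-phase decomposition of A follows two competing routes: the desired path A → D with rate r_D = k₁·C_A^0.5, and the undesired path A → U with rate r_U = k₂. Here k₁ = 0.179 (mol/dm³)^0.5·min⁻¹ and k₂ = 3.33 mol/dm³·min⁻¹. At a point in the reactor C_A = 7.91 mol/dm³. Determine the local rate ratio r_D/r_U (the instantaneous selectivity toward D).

0.151

S_{D/U} = r_D/r_U = (k₁·C_A^0.5)/(k₂) = (k₁/k₂)·C_A^0.5.
= (0.179×7.910^0.5) / (3.33) = 0.5034/3.330 = 0.151.
Since the desired path is higher order in A, keeping C_A high (PFR or concentrated feed) favours D.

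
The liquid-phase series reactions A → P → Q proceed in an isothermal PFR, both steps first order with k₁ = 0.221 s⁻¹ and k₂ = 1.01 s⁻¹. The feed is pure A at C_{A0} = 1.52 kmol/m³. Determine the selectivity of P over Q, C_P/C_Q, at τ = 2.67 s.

For first-order series with pure A initially, C_P(τ) = k₁C_{A0}/(k₂−k₁)·(e^(−k₁τ) − e^(−k₂τ)).
e^(−k₁τ) = e^(−0.221×2.67) = e^(−0.5901) = 0.5543; e^(−k₂τ) = e^(−2.697) = 0.06743.
C_P = 0.221×1.52/(1.01−0.221) × (0.5543−0.06743) = 0.4258×0.4869 = 0.2073 kmol/m³.
C_A = C_{A0}e^(−k₁τ) = 0.8425 kmol/m³, so C_Q = C_{A0}−C_A−C_P = 0.4702 kmol/m³; C_P/C_Q = 0.441.

0.441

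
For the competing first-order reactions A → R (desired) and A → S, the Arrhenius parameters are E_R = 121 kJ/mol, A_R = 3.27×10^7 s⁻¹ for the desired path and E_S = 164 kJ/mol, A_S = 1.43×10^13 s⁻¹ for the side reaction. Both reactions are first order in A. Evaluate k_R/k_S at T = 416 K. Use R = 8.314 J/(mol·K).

0.574

With equal orders, S_{R/S} = k_R/k_S = (A_R/A_S)·exp[(E_S−E_R)/(RT)].
(E_S−E_R)/(RT) = (164−121)×10³/(8.314×416) = 43000/3459 = 12.43.
k_R/k_S = (3.27×10^7/1.43×10^13)·exp(12.43) = 2.287×10^-6 × 2.509×10^5 = 0.574.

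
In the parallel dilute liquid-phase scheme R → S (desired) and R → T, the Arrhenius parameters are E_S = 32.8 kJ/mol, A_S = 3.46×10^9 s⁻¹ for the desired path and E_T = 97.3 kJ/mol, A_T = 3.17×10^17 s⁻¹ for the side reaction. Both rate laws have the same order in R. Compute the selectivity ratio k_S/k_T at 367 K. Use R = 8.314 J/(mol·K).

With equal orders, S_{S/T} = k_S/k_T = (A_S/A_T)·exp[(E_T−E_S)/(RT)].
(E_T−E_S)/(RT) = (97.3−32.8)×10³/(8.314×367) = 64500/3051 = 21.14.
k_S/k_T = (3.46×10^9/3.17×10^17)·exp(21.14) = 1.091×10^-8 × 1.515×10^9 = 16.5.
Since E_S < E_T, lowering the temperature improves selectivity toward S.

16.5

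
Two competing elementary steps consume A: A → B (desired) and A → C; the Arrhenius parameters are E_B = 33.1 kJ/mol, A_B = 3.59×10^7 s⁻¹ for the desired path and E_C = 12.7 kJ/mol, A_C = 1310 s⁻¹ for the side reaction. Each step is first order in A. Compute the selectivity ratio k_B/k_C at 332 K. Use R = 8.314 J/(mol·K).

With equal orders, S_{B/C} = k_B/k_C = (A_B/A_C)·exp[(E_C−E_B)/(RT)].
(E_C−E_B)/(RT) = (12.7−33.1)×10³/(8.314×332) = -20400/2760 = -7.391.
k_B/k_C = (3.59×10^7/1310)·exp(-7.391) = 27405 × 6.170×10^-4 = 16.9.
Since E_B > E_C, raising the temperature improves selectivity toward B.

16.9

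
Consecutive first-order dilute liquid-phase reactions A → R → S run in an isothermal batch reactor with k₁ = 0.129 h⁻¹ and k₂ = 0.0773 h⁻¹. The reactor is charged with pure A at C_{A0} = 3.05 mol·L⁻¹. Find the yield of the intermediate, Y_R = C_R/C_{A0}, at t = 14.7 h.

Solving the coupled first-order balances gives C_R(t) = [k₁/(k₂−k₁)]·C_{A0}·(e^(−k₁t) − e^(−k₂t)).
e^(−k₁t) = e^(−0.129×14.7) = e^(−1.896) = 0.1501; e^(−k₂t) = e^(−1.136) = 0.3210.
C_R = 0.129×3.05/(0.0773−0.129) × (0.1501−0.3210) = (-7.610)×(-0.1709) = 1.300 mol·L⁻¹.
Y_R = C_R/C_{A0} = 1.300/3.05 = 0.426.

0.426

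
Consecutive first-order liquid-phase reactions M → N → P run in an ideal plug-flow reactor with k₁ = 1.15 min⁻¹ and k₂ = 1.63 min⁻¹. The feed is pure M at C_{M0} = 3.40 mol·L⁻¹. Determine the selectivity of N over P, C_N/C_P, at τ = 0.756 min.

For first-order series with pure M initially, C_N(τ) = k₁C_{M0}/(k₂−k₁)·(e^(−k₁τ) − e^(−k₂τ)).
e^(−k₁τ) = e^(−1.15×0.756) = e^(−0.8694) = 0.4192; e^(−k₂τ) = e^(−1.232) = 0.2916.
C_N = 1.15×3.40/(1.63−1.15) × (0.4192−0.2916) = 8.146×0.1276 = 1.039 mol·L⁻¹.
C_M = C_{M0}e^(−k₁τ) = 1.425 mol·L⁻¹, so C_P = C_{M0}−C_M−C_N = 0.9355 mol·L⁻¹; C_N/C_P = 1.11.

1.11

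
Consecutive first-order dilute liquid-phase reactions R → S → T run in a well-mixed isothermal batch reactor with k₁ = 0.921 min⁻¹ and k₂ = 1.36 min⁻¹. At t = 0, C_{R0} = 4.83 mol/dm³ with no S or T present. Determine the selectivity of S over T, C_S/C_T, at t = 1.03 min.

0.932

The intermediate concentration in a first-order A→B→C sequence is C_S = k₁C_{R0}(e^(−k₁t) − e^(−k₂t))/(k₂−k₁).
e^(−k₁t) = e^(−0.921×1.03) = e^(−0.9486) = 0.3873; e^(−k₂t) = e^(−1.401) = 0.2464.
C_S = 0.921×4.83/(1.36−0.921) × (0.3873−0.2464) = 10.13×0.1409 = 1.427 mol/dm³.
C_R = C_{R0}e^(−k₁t) = 1.871 mol/dm³, so C_T = C_{R0}−C_R−C_S = 1.532 mol/dm³; C_S/C_T = 0.932.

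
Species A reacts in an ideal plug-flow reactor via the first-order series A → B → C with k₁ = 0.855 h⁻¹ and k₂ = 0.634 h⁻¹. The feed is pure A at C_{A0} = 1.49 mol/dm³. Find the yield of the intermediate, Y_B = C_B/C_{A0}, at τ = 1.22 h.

Solving the coupled first-order balances gives C_B(τ) = [k₁/(k₂−k₁)]·C_{A0}·(e^(−k₁τ) − e^(−k₂τ)).
e^(−k₁τ) = e^(−0.855×1.22) = e^(−1.043) = 0.3524; e^(−k₂τ) = e^(−0.7735) = 0.4614.
C_B = 0.855×1.49/(0.634−0.855) × (0.3524−0.4614) = (-5.764)×(-0.1090) = 0.6286 mol/dm³.
Y_B = C_B/C_{A0} = 0.6286/1.49 = 0.422.

0.422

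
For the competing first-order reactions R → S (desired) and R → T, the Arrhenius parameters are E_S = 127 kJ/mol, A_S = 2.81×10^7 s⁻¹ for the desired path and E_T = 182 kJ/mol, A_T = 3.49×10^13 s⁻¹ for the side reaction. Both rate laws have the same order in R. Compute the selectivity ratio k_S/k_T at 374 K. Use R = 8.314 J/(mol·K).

k_S/k_T = (A_S/A_T)·exp[−(E_S−E_T)/(RT)] = (A_S/A_T)·exp[(E_T−E_S)/(RT)].
(E_T−E_S)/(RT) = (182−127)×10³/(8.314×374) = 55000/3109 = 17.69.
k_S/k_T = (2.81×10^7/3.49×10^13)·exp(17.69) = 8.052×10^-7 × 4.807×10^7 = 38.7.

38.7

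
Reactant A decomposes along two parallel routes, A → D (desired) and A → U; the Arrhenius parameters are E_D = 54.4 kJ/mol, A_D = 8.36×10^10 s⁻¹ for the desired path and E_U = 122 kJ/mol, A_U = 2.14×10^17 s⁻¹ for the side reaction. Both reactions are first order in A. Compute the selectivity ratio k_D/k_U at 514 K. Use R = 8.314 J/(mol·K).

k_D/k_U = (A_D/A_U)·exp[−(E_D−E_U)/(RT)] = (A_D/A_U)·exp[(E_U−E_D)/(RT)].
(E_U−E_D)/(RT) = (122−54.4)×10³/(8.314×514) = 67600/4273 = 15.82.
k_D/k_U = (8.36×10^10/2.14×10^17)·exp(15.82) = 3.907×10^-7 × 7.413×10^6 = 2.90.

2.90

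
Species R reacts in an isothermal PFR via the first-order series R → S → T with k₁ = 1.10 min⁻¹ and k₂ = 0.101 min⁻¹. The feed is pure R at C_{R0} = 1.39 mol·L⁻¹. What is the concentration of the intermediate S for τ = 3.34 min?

1.05 mol·L⁻¹

For first-order series with pure R initially, C_S(τ) = k₁C_{R0}/(k₂−k₁)·(e^(−k₁τ) − e^(−k₂τ)).
e^(−k₁τ) = e^(−1.10×3.34) = e^(−3.674) = 0.02537; e^(−k₂τ) = e^(−0.3373) = 0.7137.
C_S = 1.10×1.39/(0.101−1.10) × (0.02537−0.7137) = (-1.531)×(-0.6883) = 1.053 mol·L⁻¹.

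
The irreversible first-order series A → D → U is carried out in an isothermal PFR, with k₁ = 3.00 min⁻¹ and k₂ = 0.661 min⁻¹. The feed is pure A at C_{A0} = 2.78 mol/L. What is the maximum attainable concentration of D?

1.81 mol/L

For a first-order series the maximum intermediate yield is C_{D,max}/C_{A0} = (k₁/k₂)^[k₂/(k₂−k₁)].
= (3.00/0.661)^(0.661/(0.661−3.00)) = (4.539)^(-0.2826) = 0.6522.
C_{D,max} = 0.6522×2.78 = 1.81 mol/L.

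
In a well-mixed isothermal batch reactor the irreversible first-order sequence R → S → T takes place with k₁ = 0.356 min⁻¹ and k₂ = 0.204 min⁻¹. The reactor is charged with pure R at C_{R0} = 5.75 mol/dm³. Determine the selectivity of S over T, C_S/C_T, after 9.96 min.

Solving the coupled first-order balances gives C_S(t) = [k₁/(k₂−k₁)]·C_{R0}·(e^(−k₁t) − e^(−k₂t)).
e^(−k₁t) = e^(−0.356×9.96) = e^(−3.546) = 0.02885; e^(−k₂t) = e^(−2.032) = 0.1311.
C_S = 0.356×5.75/(0.204−0.356) × (0.02885−0.1311) = (-13.47)×(-0.1022) = 1.377 mol/dm³.
C_R = C_{R0}e^(−k₁t) = 0.1659 mol/dm³, so C_T = C_{R0}−C_R−C_S = 4.207 mol/dm³; C_S/C_T = 0.327.

0.327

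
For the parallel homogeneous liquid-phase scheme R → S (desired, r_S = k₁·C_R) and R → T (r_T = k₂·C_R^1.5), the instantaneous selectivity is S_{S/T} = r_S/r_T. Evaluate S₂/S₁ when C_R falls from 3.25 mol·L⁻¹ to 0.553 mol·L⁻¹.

2.42

S_{S/T} = (k₁/k₂)·C_R^-0.5, so S₂/S₁ = (C_{R,2}/C_{R,1})^-0.5.
= (0.553/3.25)^(-0.5) = (0.1702)^(-0.5) = 2.42.
Selectivity toward S rises as C_R falls — low-concentration operation is favoured.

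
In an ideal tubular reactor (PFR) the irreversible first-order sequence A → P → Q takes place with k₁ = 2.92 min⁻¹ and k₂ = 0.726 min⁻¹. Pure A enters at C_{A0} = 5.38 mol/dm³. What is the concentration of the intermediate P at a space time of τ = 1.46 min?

Solving the coupled first-order balances gives C_P(τ) = [k₁/(k₂−k₁)]·C_{A0}·(e^(−k₁τ) − e^(−k₂τ)).
e^(−k₁τ) = e^(−2.92×1.46) = e^(−4.263) = 0.01408; e^(−k₂τ) = e^(−1.060) = 0.3465.
C_P = 2.92×5.38/(0.726−2.92) × (0.01408−0.3465) = (-7.160)×(-0.3324) = 2.380 mol/dm³.

2.38 mol/dm³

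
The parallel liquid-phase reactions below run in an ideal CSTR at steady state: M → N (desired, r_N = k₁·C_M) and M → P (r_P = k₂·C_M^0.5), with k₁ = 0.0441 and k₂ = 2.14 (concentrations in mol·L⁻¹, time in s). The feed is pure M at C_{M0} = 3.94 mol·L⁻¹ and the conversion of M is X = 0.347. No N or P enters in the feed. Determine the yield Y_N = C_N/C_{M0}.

0.0111

Exit C_M = C_{M0}(1−X) = 3.94×0.653 = 2.573 mol·L⁻¹.
Rates in a CSTR are evaluated at the outlet concentration: r_N = 0.0441×2.573 = 0.1135, r_P = 2.14×2.573^0.5 = 3.433.
Fraction of consumed M going to N: r_N/(r_N+r_P) = 0.03200.
C_N = 0.03200·C_{M0}·X = 0.03200×3.94×0.347 = 0.0437 mol·L⁻¹; Y_N = C_N/C_{M0} = 0.0111.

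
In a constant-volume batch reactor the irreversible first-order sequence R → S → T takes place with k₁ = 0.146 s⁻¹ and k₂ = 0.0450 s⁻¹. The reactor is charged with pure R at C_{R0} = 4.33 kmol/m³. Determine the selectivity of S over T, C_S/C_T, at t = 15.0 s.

1.83

For first-order series with pure R initially, C_S(t) = k₁C_{R0}/(k₂−k₁)·(e^(−k₁t) − e^(−k₂t)).
e^(−k₁t) = e^(−0.146×15.0) = e^(−2.190) = 0.1119; e^(−k₂t) = e^(−0.6750) = 0.5092.
C_S = 0.146×4.33/(0.0450−0.146) × (0.1119−0.5092) = (-6.259)×(-0.3972) = 2.486 kmol/m³.
C_R = C_{R0}e^(−k₁t) = 0.4846 kmol/m³, so C_T = C_{R0}−C_R−C_S = 1.359 kmol/m³; C_S/C_T = 1.83.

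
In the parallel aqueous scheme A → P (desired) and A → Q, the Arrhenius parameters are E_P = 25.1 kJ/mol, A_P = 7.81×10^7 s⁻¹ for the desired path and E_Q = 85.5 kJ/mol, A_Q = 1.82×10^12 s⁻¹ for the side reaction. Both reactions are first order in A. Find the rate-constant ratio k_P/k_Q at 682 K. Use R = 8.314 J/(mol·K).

1.81

Since both paths have the same order in A, the concentration cancels and S_{P/Q} = k_P/k_Q = (A_P/A_Q)·exp[(E_Q−E_P)/(RT)].
(E_Q−E_P)/(RT) = (85.5−25.1)×10³/(8.314×682) = 60400/5670 = 10.65.
k_P/k_Q = (7.81×10^7/1.82×10^12)·exp(10.65) = 4.291×10^-5 × 42289 = 1.81.
Since E_P < E_Q, lowering the temperature improves selectivity toward P.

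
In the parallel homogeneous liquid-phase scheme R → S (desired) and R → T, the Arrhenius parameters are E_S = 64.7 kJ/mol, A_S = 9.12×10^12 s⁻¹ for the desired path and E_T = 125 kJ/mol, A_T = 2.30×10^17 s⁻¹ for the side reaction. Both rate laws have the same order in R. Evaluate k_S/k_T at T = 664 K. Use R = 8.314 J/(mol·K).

With equal orders, S_{S/T} = k_S/k_T = (A_S/A_T)·exp[(E_T−E_S)/(RT)].
(E_T−E_S)/(RT) = (125−64.7)×10³/(8.314×664) = 60300/5520 = 10.92.
k_S/k_T = (9.12×10^12/2.30×10^17)·exp(10.92) = 3.965×10^-5 × 55433 = 2.20.

2.20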